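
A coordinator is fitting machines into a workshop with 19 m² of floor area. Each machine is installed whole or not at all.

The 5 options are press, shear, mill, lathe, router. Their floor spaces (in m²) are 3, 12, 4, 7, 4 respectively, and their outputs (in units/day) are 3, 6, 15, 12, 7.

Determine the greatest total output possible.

press + mill + lathe + router: floor space 3 + 4 + 7 + 4 = 18 ≤ 19, output 3 + 15 + 12 + 7 = 37.
mill + lathe + router: floor space 4 + 7 + 4 = 15 ≤ 19, output 15 + 12 + 7 = 34.
Best is press, mill, lathe, and router with total output 37.

37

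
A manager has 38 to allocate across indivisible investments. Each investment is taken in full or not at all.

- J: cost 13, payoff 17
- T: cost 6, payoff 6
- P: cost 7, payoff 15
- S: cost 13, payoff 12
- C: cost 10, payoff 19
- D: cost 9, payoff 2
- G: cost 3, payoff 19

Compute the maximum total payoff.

70

Treat it as a binary knapsack problem.
Allowing fractional choices, the relaxed optimum would be about 75.0, but investments are indivisible.
J + P + S + G: cost 13 + 7 + 13 + 3 = 36 ≤ 38, payoff 17 + 15 + 12 + 19 = 63.
P + S + C + G: cost 7 + 13 + 10 + 3 = 33 ≤ 38, payoff 15 + 12 + 19 + 19 = 65.
J + P + C + G: cost 13 + 7 + 10 + 3 = 33 ≤ 38, payoff 17 + 15 + 19 + 19 = 70.
Best is J, P, C, and G with total payoff 70.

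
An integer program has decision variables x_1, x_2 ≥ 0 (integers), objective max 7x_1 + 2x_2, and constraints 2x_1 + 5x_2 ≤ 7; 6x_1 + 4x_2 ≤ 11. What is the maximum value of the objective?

9

The continuous relaxation peaks at (1.83, 0) with value 12.83; rounding to a feasible lattice point costs some objective.
(x_1,x_2)=(1,1) is feasible, giving 9.
(x_1,x_2)=(1,0) is feasible, giving 7.
(x_1,x_2)=(0,1) is feasible, giving 2.
No feasible integer point exceeds 9.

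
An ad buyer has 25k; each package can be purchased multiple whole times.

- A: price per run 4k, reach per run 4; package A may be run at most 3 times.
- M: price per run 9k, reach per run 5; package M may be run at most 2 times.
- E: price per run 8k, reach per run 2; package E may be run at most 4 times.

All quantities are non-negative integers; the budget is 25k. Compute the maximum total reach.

17

Take 3×A and 1×M: price 21 ≤ 25, reach 3·4 + 1·5 = 17.
A has the best ratio (4/4) and is taken to its limit of 3; remaining capacity is filled optimally with the others.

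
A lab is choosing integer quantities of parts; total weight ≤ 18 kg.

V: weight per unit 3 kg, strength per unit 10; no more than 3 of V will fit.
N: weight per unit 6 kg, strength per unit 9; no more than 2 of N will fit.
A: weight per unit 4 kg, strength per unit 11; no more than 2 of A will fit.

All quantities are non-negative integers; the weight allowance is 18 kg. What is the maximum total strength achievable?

52

2×V and 2×A: weight 14 ≤ 18, strength 2·10 + 2·11 = 42.
3×V and 2×A: weight 17 ≤ 18, strength 3·10 + 2·11 = 52.
Best is 52.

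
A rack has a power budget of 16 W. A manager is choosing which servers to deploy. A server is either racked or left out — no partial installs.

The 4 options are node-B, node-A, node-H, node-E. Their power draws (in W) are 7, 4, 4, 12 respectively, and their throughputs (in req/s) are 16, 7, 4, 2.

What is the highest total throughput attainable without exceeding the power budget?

27

Allowing fractional choices, the relaxed optimum would be about 27.2, but servers are indivisible.
node-B + node-A: power draw 7 + 4 = 11 ≤ 16, throughput 16 + 7 = 23.
node-B + node-A + node-H: power draw 7 + 4 + 4 = 15 ≤ 16, throughput 16 + 7 + 4 = 27.
node-B + node-H: power draw 7 + 4 = 11 ≤ 16, throughput 16 + 4 = 20.
Best is node-B, node-A, and node-H with total throughput 27.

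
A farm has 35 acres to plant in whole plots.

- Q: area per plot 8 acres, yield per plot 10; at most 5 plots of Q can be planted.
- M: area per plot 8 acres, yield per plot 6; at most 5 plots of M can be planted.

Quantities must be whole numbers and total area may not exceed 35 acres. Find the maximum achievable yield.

40

Take 4×Q: area 32 ≤ 35, yield 4·10 = 40.
No other integer combination yields more.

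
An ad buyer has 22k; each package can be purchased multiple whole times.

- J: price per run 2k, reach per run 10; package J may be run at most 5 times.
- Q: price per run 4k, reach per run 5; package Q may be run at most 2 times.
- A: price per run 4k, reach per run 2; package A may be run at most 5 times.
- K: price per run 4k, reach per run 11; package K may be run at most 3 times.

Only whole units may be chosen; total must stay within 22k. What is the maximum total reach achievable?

Take 5×J and 3×K: price 22 ≤ 22, reach 5·10 + 3·11 = 83.
J has the best ratio (10/2) and is taken to its limit of 5; remaining capacity is filled optimally with the others.

83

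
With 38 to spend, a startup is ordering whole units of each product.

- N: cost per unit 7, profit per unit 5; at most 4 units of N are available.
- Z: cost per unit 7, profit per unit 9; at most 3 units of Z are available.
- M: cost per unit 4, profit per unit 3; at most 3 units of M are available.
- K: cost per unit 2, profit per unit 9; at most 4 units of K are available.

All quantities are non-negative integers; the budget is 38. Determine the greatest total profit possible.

K has the best ratio (9/2); taking only K gives at most 4×9 = 36 (stopped by the supply cap of 4).
Mixing does better — 3×Z, 2×M, and 4×K: cost 37 ≤ 38, profit 3·9 + 2·3 + 4·9 = 69.

69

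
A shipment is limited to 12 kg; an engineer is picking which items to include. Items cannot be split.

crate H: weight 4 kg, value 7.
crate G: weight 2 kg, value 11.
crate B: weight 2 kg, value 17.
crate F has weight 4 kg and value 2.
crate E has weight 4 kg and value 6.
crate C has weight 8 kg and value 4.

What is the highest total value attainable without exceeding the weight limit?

41

crate G + crate B + crate F + crate E: weight 2 + 2 + 4 + 4 = 12 ≤ 12, value 11 + 17 + 2 + 6 = 36.
crate H + crate G + crate B + crate E: weight 4 + 2 + 2 + 4 = 12 ≤ 12, value 7 + 11 + 17 + 6 = 41.
crate H + crate G + crate B + crate F: weight 4 + 2 + 2 + 4 = 12 ≤ 12, value 7 + 11 + 17 + 2 = 37.
Best is crate H, crate G, crate B, and crate E with total value 41.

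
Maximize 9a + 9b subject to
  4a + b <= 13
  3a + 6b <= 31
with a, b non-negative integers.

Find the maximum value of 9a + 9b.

Relaxing integrality, the LP optimum is 56.57 at (a,b) = (2.24, 4.05), which is not an integer point.
(a,b)=(2,4): 4·2+1·4=12≤13, 3·2+6·4=30≤31, objective 54.
(a,b)=(2,3): 4·2+1·3=11≤13, 3·2+6·3=24≤31, objective 45.
(a,b)=(1,4): 4·1+1·4=8≤13, 3·1+6·4=27≤31, objective 45.
(a,b)=(1,3): 4·1+1·3=7≤13, 3·1+6·3=21≤31, objective 36.
No feasible integer point exceeds 54.

54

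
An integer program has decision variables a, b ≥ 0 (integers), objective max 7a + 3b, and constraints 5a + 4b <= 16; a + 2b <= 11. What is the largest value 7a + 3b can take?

(a,b)=(3,0) is feasible, giving 21.
(a,b)=(2,1) is feasible, giving 17.
(a,b)=(2,0) is feasible, giving 14.
Maximum is 21 at (a,b)=(3,0).

21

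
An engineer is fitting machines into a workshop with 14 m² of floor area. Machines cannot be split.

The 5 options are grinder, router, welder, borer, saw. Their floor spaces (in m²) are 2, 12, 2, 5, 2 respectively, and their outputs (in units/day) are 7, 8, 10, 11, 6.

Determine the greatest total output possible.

Treat it as a binary knapsack problem.
grinder + welder + borer: floor space 2 + 2 + 5 = 9 ≤ 14, output 7 + 10 + 11 = 28.
grinder + welder + borer + saw: floor space 2 + 2 + 5 + 2 = 11 ≤ 14, output 7 + 10 + 11 + 6 = 34.
welder + borer + saw: floor space 2 + 5 + 2 = 9 ≤ 14, output 10 + 11 + 6 = 27.
Best is grinder, welder, borer, and saw with total output 34.

34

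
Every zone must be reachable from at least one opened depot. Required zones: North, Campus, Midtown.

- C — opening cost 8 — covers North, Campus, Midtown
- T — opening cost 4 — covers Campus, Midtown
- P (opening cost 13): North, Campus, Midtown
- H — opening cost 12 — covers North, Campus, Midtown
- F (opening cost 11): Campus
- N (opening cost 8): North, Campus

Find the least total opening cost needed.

The greedy cost-per-new-zone heuristic would pick T and C for 12, but a cheaper cover exists.
C alone covers North, Campus, Midtown — every zone.
Total opening cost: 8.
No cover costs less than 8.

8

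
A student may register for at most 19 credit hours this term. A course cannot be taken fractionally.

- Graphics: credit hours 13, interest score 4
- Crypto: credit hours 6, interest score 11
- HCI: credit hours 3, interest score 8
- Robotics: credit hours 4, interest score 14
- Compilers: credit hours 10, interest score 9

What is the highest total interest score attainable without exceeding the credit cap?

33

Treat it as a binary knapsack problem.
Allowing fractional choices, the relaxed optimum would be about 38.4, but courses are indivisible.
Crypto + HCI + Robotics: credit hours 6 + 3 + 4 = 13 ≤ 19, interest score 11 + 8 + 14 = 33.
HCI + Robotics + Compilers: credit hours 3 + 4 + 10 = 17 ≤ 19, interest score 8 + 14 + 9 = 31.
Best is Crypto, HCI, and Robotics with total interest score 33.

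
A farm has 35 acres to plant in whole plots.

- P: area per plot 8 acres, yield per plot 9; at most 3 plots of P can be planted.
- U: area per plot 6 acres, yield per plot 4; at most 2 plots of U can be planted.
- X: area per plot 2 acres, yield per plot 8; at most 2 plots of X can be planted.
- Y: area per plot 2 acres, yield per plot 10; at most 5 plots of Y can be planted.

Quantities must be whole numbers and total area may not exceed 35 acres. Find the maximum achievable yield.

84

1×P, 2×U, 2×X, and 5×Y: area 34 ≤ 35, yield 1·9 + 2·4 + 2·8 + 5·10 = 83.
2×P, 2×X, and 5×Y: area 30 ≤ 35, yield 2·9 + 2·8 + 5·10 = 84.
Best is 84.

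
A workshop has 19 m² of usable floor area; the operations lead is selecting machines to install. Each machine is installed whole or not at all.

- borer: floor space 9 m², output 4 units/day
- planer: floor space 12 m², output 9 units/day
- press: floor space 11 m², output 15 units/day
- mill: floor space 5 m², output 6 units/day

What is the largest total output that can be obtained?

21

Allowing fractional choices, the relaxed optimum would be about 23.2, but machines are indivisible.
planer + mill: floor space 12 + 5 = 17 ≤ 19, output 9 + 6 = 15.
press + mill: floor space 11 + 5 = 16 ≤ 19, output 15 + 6 = 21.
press: floor space 11 ≤ 19, output 15.
Best is press and mill with total output 21.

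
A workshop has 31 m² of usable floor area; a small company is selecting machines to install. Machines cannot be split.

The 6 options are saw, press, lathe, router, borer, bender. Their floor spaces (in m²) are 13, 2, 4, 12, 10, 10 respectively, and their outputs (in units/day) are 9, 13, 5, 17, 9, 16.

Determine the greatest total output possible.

press + router + bender: floor space 2 + 12 + 10 = 24 ≤ 31, output 13 + 17 + 16 = 46.
press + lathe + router + bender: floor space 2 + 4 + 12 + 10 = 28 ≤ 31, output 13 + 5 + 17 + 16 = 51.
press + lathe + router + borer: floor space 2 + 4 + 12 + 10 = 28 ≤ 31, output 13 + 5 + 17 + 9 = 44.
Best is press, lathe, router, and bender with total output 51.

51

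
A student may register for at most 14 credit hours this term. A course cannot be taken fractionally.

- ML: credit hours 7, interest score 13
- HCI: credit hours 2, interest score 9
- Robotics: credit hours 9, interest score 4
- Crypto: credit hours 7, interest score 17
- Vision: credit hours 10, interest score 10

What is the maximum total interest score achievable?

Treat it as a binary knapsack problem.
Take ML and Crypto: credit hours 7 + 7 = 14 ≤ 14, interest score 13 + 17 = 30.
No other feasible combination does better.

30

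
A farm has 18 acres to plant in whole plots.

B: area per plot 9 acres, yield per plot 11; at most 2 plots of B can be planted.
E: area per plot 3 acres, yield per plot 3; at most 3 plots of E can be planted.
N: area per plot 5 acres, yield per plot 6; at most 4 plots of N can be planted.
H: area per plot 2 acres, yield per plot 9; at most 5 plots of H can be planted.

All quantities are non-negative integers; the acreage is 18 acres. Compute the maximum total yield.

54

H has the best ratio (9/2); taking only H gives at most 5×9 = 45 (stopped by the supply cap of 5).
Mixing does better — 1×E, 1×N, and 5×H: area 18 ≤ 18, yield 1·3 + 1·6 + 5·9 = 54.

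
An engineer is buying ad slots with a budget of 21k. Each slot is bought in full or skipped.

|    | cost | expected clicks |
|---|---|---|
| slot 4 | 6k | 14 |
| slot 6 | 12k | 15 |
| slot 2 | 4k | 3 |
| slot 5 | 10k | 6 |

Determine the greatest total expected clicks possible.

Treat it as a binary knapsack problem.
Allowing fractional choices, the relaxed optimum would be about 31.2, but ad slots are indivisible.
slot 4 + slot 2 + slot 5: cost 6 + 4 + 10 = 20 ≤ 21, expected clicks 14 + 3 + 6 = 23.
slot 4 + slot 6: cost 6 + 12 = 18 ≤ 21, expected clicks 14 + 15 = 29.
slot 4 + slot 5: cost 6 + 10 = 16 ≤ 21, expected clicks 14 + 6 = 20.
Best is slot 4 and slot 6 with total expected clicks 29.

29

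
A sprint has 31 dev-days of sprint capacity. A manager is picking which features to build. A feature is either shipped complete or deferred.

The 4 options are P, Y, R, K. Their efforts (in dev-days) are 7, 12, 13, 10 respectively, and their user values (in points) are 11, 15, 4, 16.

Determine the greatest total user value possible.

42

This is a 0-1 knapsack instance.
Y + K: effort 12 + 10 = 22 ≤ 31, user value 15 + 16 = 31.
P + Y + K: effort 7 + 12 + 10 = 29 ≤ 31, user value 11 + 15 + 16 = 42.
P + R + K: effort 7 + 13 + 10 = 30 ≤ 31, user value 11 + 4 + 16 = 31.
Best is P, Y, and K with total user value 42.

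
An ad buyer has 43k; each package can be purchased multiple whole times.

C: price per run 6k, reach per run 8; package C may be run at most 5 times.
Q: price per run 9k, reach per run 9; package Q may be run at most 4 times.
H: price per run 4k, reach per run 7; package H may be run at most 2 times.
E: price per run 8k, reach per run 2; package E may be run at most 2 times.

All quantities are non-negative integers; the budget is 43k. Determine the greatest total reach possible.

5×C, 1×Q, and 1×H: price 43 ≤ 43, reach 5·8 + 1·9 + 1·7 = 56.
4×C, 1×Q, and 2×H: price 41 ≤ 43, reach 4·8 + 1·9 + 2·7 = 55.
Best is 56.

56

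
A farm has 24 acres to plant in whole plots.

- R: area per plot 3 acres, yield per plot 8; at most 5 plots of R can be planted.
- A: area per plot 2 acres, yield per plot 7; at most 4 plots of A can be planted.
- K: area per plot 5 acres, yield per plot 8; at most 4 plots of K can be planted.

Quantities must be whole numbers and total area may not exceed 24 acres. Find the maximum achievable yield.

5×R and 4×A: area 23 ≤ 24, yield 5·8 + 4·7 = 68.
5×R, 2×A, and 1×K: area 24 ≤ 24, yield 5·8 + 2·7 + 1·8 = 62.
Best is 68.

68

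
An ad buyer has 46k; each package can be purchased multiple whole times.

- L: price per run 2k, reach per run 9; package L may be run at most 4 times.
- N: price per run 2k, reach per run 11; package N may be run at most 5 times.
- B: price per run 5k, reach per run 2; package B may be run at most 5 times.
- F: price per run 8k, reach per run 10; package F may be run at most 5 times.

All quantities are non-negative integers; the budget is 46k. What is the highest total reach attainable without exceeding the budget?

This is a bounded integer knapsack.
4×L, 5×N, 2×B, and 2×F: price 44 ≤ 46, reach 4·9 + 5·11 + 2·2 + 2·10 = 115.
4×L, 5×N, and 3×F: price 42 ≤ 46, reach 4·9 + 5·11 + 3·10 = 121.
Best is 121.

121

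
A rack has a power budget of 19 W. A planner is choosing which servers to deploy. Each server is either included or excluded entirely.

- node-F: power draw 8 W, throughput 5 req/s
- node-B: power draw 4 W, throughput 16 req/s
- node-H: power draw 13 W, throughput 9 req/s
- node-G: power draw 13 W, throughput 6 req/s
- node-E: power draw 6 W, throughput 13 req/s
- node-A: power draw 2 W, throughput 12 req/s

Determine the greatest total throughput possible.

node-B + node-E + node-A: power draw 4 + 6 + 2 = 12 ≤ 19, throughput 16 + 13 + 12 = 41.
node-B + node-H + node-A: power draw 4 + 13 + 2 = 19 ≤ 19, throughput 16 + 9 + 12 = 37.
Best is node-B, node-E, and node-A with total throughput 41.

41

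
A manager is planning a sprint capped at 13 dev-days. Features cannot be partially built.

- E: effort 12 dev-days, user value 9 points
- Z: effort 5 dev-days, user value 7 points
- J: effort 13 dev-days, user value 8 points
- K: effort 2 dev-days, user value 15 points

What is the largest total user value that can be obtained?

K: effort 2 ≤ 13, user value 15.
Z + K: effort 5 + 2 = 7 ≤ 13, user value 7 + 15 = 22.
E: effort 12 ≤ 13, user value 9.
Best is Z and K with total user value 22.

22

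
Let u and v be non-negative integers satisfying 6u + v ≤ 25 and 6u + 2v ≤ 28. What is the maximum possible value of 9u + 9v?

126

(u,v)=(0,14): 6·0+1·14=14≤25, 6·0+2·14=28≤28, objective 126.
(u,v)=(0,13): 6·0+1·13=13≤25, 6·0+2·13=26≤28, objective 117.
Maximum is 126 at (u,v)=(0,14).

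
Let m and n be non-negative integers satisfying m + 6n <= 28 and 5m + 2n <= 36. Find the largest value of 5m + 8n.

54

(m,n)=(6,3): 1·6+6·3=24≤28, 5·6+2·3=36≤36, objective 54.
(m,n)=(4,4): 1·4+6·4=28≤28, 5·4+2·4=28≤36, objective 52.
(m,n)=(5,3): 1·5+6·3=23≤28, 5·5+2·3=31≤36, objective 49.
(m,n)=(6,2): 1·6+6·2=18≤28, 5·6+2·2=34≤36, objective 46.
The best lattice point is (6,3), giving 54.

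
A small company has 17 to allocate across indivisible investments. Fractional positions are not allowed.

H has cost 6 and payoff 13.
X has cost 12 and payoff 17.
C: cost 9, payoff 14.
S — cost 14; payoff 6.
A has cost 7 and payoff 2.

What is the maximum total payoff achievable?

This is a 0-1 knapsack instance.
Allowing fractional choices, the relaxed optimum would be about 29.8, but investments are indivisible.
X: cost 12 ≤ 17, payoff 17.
H + C: cost 6 + 9 = 15 ≤ 17, payoff 13 + 14 = 27.
Best is H and C with total payoff 27.

27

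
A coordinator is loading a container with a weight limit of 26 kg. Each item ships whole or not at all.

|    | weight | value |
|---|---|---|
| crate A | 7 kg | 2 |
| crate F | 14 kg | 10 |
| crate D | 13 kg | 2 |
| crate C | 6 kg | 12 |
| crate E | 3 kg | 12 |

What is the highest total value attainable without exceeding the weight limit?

Take crate F, crate C, and crate E: weight 14 + 6 + 3 = 23 ≤ 26, value 10 + 12 + 12 = 34.
No other feasible combination does better.

34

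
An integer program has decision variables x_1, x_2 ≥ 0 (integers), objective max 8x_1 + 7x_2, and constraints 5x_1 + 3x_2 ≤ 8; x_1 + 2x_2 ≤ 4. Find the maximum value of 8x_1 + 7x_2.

Relaxing integrality, the LP optimum is 16.57 at (x_1,x_2) = (0.571, 1.71), which is not an integer point.
(x_1,x_2)=(1,1): 5·1+3·1=8≤8, 1·1+2·1=3≤4, objective 15.
(x_1,x_2)=(0,2): 5·0+3·2=6≤8, 1·0+2·2=4≤4, objective 14.
(x_1,x_2)=(1,0): 5·1+3·0=5≤8, 1·1+2·0=1≤4, objective 8.
The best lattice point is (1,1), giving 15.

15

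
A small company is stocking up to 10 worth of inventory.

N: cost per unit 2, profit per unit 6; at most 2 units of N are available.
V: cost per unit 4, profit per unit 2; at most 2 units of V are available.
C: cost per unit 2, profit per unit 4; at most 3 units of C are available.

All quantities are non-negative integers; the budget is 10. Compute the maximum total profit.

24

N has the best ratio (6/2); taking only N gives at most 2×6 = 12 (stopped by the supply cap of 2).
Mixing does better — 2×N and 3×C: cost 10 ≤ 10, profit 2·6 + 3·4 = 24.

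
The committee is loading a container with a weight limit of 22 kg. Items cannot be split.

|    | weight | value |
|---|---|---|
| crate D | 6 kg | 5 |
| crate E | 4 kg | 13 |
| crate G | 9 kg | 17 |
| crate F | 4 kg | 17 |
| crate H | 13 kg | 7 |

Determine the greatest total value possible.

47

crate E + crate G + crate F: weight 4 + 9 + 4 = 17 ≤ 22, value 13 + 17 + 17 = 47.
crate D + crate G + crate F: weight 6 + 9 + 4 = 19 ≤ 22, value 5 + 17 + 17 = 39.
crate E + crate F + crate H: weight 4 + 4 + 13 = 21 ≤ 22, value 13 + 17 + 7 = 37.
Best is crate E, crate G, and crate F with total value 47.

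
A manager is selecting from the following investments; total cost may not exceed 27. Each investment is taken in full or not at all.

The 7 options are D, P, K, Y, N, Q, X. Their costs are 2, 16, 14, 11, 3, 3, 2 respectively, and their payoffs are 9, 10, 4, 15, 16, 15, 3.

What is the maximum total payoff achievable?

Allowing fractional choices, the relaxed optimum would be about 61.8, but investments are indivisible.
D + Y + N + Q: cost 2 + 11 + 3 + 3 = 19 ≤ 27, payoff 9 + 15 + 16 + 15 = 55.
D + Y + N + Q + X: cost 2 + 11 + 3 + 3 + 2 = 21 ≤ 27, payoff 9 + 15 + 16 + 15 + 3 = 58.
Best is D, Y, N, Q, and X with total payoff 58.

58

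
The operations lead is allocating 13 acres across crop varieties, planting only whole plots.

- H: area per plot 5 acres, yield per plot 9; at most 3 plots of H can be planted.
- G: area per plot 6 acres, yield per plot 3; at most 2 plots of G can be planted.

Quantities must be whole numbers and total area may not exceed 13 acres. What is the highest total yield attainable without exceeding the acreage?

18

H has the best ratio (9/5); taking only H gives at most 2×9 = 18 (stopped by the area limit).
Optimal: 2×H: area 10 ≤ 13, yield 2·9 = 18.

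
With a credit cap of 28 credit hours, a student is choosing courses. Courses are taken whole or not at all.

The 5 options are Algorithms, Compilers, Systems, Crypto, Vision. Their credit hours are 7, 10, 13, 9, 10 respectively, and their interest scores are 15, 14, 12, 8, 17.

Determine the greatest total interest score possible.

Allowing fractional choices, the relaxed optimum would be about 46.9, but courses are indivisible.
Algorithms + Compilers + Crypto: credit hours 7 + 10 + 9 = 26 ≤ 28, interest score 15 + 14 + 8 = 37.
Algorithms + Crypto + Vision: credit hours 7 + 9 + 10 = 26 ≤ 28, interest score 15 + 8 + 17 = 40.
Algorithms + Compilers + Vision: credit hours 7 + 10 + 10 = 27 ≤ 28, interest score 15 + 14 + 17 = 46.
Best is Algorithms, Compilers, and Vision with total interest score 46.

46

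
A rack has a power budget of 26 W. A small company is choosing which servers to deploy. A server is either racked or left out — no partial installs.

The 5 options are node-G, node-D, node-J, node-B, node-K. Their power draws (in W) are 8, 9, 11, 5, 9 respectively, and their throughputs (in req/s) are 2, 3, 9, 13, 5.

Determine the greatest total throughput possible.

27

Treat it as a binary knapsack problem.
Allowing fractional choices, the relaxed optimum would be about 27.3, but servers are indivisible.
node-J + node-B + node-K: power draw 11 + 5 + 9 = 25 ≤ 26, throughput 9 + 13 + 5 = 27.
node-D + node-J + node-B: power draw 9 + 11 + 5 = 25 ≤ 26, throughput 3 + 9 + 13 = 25.
Best is node-J, node-B, and node-K with total throughput 27.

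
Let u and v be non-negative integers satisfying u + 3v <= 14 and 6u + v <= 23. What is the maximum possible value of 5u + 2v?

21

(u,v)=(3,3) is feasible, giving 21.
(u,v)=(3,2) is feasible, giving 19.
(u,v)=(2,4) is feasible, giving 18.
The best lattice point is (3,3), giving 21.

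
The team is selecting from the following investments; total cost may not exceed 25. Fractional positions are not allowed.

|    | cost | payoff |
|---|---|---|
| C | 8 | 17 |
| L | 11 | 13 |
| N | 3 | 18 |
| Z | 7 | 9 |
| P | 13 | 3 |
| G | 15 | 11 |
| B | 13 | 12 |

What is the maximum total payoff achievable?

C + L + N: cost 8 + 11 + 3 = 22 ≤ 25, payoff 17 + 13 + 18 = 48.
C + N + B: cost 8 + 3 + 13 = 24 ≤ 25, payoff 17 + 18 + 12 = 47.
C + N + Z: cost 8 + 3 + 7 = 18 ≤ 25, payoff 17 + 18 + 9 = 44.
Best is C, L, and N with total payoff 48.

48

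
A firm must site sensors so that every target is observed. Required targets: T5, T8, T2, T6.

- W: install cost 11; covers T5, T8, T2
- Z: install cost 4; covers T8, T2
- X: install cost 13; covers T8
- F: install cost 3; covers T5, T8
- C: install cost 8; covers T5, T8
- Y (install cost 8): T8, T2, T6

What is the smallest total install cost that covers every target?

This is a weighted set-cover instance.
The greedy cost-per-new-target heuristic would pick F, Z, and Y for 15, but a cheaper cover exists.
Choose F and Y: together they cover T5, T8, T2, T6 — every target.
Total install cost: 3 + 8 = 11.
No cover costs less than 11.

11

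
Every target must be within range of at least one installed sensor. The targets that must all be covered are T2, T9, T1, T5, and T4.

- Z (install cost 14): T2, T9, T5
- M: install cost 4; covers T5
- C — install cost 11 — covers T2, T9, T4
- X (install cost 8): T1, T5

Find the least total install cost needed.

This is an integer covering problem.
Choose C and X: together they cover T2, T9, T1, T5, T4 — every target.
Total install cost: 11 + 8 = 19.

19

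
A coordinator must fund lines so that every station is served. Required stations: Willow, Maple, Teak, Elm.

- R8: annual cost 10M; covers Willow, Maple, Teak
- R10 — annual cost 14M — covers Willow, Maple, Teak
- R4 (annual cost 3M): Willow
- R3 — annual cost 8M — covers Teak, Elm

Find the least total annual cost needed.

18

Choose R8 and R3: together they cover Willow, Maple, Teak, Elm — every station.
Total annual cost: 10 + 8 = 18.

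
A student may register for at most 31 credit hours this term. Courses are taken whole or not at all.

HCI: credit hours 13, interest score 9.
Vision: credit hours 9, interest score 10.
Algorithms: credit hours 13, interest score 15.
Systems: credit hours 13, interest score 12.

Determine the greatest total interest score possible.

Allowing fractional choices, the relaxed optimum would be about 33.3, but courses are indivisible.
Vision + Algorithms: credit hours 9 + 13 = 22 ≤ 31, interest score 10 + 15 = 25.
Algorithms + Systems: credit hours 13 + 13 = 26 ≤ 31, interest score 15 + 12 = 27.
Best is Algorithms and Systems with total interest score 27.

27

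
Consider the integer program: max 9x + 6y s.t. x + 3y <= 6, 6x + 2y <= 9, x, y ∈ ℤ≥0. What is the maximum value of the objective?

15

(x,y)=(1,1) is feasible, giving 15.
(x,y)=(0,2) is feasible, giving 12.
(x,y)=(1,0) is feasible, giving 9.
No feasible integer point exceeds 15.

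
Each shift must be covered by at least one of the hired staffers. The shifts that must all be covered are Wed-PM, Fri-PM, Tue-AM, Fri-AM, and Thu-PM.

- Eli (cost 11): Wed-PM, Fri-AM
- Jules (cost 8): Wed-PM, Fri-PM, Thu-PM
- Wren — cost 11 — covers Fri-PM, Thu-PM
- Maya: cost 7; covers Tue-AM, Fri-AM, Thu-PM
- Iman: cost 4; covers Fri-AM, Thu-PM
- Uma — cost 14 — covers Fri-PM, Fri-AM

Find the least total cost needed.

Choose Jules and Maya: together they cover Wed-PM, Fri-PM, Tue-AM, Fri-AM, Thu-PM — every shift.
Total cost: 8 + 7 = 15.

15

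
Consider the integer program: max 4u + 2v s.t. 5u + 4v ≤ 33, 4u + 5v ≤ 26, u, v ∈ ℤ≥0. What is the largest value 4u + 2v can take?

24

Relaxing integrality, the LP optimum is 26.00 at (u,v) = (6.5, 0), which is not an integer point.
(u,v)=(6,0): 5·6+4·0=30≤33, 4·6+5·0=24≤26, objective 24.
(u,v)=(5,1): 5·5+4·1=29≤33, 4·5+5·1=25≤26, objective 22.
(u,v)=(5,0): 5·5+4·0=25≤33, 4·5+5·0=20≤26, objective 20.
Maximum is 24 at (u,v)=(6,0).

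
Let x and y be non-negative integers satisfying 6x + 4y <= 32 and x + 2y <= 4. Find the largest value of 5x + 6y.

(x,y)=(4,0): 6·4+4·0=24≤32, 1·4+2·0=4≤4, objective 20.
(x,y)=(3,0): 6·3+4·0=18≤32, 1·3+2·0=3≤4, objective 15.
The best lattice point is (4,0), giving 20.

20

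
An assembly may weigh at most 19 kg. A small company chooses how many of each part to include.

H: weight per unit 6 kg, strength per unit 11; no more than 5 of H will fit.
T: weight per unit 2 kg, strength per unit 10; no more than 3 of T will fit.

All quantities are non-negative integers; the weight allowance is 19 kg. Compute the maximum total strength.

T has the best ratio (10/2); taking only T gives at most 3×10 = 30 (stopped by the supply cap of 3).
Mixing does better — 2×H and 3×T: weight 18 ≤ 19, strength 2·11 + 3·10 = 52.

52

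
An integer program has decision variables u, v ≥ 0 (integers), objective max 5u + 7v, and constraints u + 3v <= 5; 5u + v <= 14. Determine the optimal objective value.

The continuous relaxation peaks at (2.64, 0.786) with value 18.71; rounding to a feasible lattice point costs some objective.
(u,v)=(2,1): 1·2+3·1=5≤5, 5·2+1·1=11≤14, objective 17.
(u,v)=(1,1): 1·1+3·1=4≤5, 5·1+1·1=6≤14, objective 12.
(u,v)=(2,0): 1·2+3·0=2≤5, 5·2+1·0=10≤14, objective 10.
(u,v)=(1,0): 1·1+3·0=1≤5, 5·1+1·0=5≤14, objective 5.
The best lattice point is (2,1), giving 17.

17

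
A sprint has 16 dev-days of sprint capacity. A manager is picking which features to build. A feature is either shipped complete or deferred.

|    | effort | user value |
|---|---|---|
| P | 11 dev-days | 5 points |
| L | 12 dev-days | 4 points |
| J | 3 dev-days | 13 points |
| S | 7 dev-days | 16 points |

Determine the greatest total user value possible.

This is a 0-1 knapsack instance.
Take J and S: effort 3 + 7 = 10 ≤ 16, user value 13 + 16 = 29.
No other feasible combination does better.

29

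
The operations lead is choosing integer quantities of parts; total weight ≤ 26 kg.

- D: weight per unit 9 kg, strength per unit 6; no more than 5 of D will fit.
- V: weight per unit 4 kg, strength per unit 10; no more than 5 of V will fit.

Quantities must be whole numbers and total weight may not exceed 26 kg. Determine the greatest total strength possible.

5×V: weight 20 ≤ 26, strength 5·10 = 50.
1×D and 4×V: weight 25 ≤ 26, strength 1·6 + 4·10 = 46.
Best is 50.

50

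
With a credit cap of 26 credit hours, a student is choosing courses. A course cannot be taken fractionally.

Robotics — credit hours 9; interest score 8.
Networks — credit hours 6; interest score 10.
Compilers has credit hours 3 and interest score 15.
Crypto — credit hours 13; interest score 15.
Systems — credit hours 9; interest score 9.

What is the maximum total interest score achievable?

This is an integer program with binary decision variables.
Take Networks, Compilers, and Crypto: credit hours 6 + 3 + 13 = 22 ≤ 26, interest score 10 + 15 + 15 = 40.
No other feasible combination does better.

40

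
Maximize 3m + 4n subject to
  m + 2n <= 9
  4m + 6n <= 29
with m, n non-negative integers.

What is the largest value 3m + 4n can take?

The continuous relaxation peaks at (7.25, 0) with value 21.75; rounding to a feasible lattice point costs some objective.
(m,n)=(7,0): 1·7+2·0=7≤9, 4·7+6·0=28≤29, objective 21.
(m,n)=(6,0): 1·6+2·0=6≤9, 4·6+6·0=24≤29, objective 18.
The best lattice point is (7,0), giving 21.

21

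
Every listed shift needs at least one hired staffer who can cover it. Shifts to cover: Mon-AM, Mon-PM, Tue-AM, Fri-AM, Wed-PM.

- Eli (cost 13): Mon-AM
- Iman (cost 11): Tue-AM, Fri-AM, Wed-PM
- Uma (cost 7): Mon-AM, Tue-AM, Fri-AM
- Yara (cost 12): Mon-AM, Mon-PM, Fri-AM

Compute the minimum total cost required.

The greedy cost-per-new-shift heuristic would pick Uma, Iman, and Yara for 30, but a cheaper cover exists.
Choose Iman and Yara: together they cover Mon-AM, Mon-PM, Tue-AM, Fri-AM, Wed-PM — every shift.
Total cost: 11 + 12 = 23.
No cover costs less than 23.

23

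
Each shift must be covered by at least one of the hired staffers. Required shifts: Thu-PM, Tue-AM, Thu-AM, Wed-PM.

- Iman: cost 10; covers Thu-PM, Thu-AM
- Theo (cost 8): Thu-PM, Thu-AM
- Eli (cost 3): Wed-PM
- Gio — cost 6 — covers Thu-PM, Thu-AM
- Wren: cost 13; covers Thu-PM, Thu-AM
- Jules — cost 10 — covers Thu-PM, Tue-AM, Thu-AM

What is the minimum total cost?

13

This is a weighted set-cover instance.
Choose Eli and Jules: together they cover Thu-PM, Tue-AM, Thu-AM, Wed-PM — every shift.
Total cost: 3 + 10 = 13.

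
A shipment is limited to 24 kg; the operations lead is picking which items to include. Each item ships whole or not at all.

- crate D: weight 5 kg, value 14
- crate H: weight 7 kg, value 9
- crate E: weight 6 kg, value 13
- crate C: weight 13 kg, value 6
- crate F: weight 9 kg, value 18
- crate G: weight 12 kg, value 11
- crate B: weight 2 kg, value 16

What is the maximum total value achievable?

crate D + crate H + crate F + crate B: weight 5 + 7 + 9 + 2 = 23 ≤ 24, value 14 + 9 + 18 + 16 = 57.
crate D + crate E + crate F + crate B: weight 5 + 6 + 9 + 2 = 22 ≤ 24, value 14 + 13 + 18 + 16 = 61.
crate H + crate E + crate F + crate B: weight 7 + 6 + 9 + 2 = 24 ≤ 24, value 9 + 13 + 18 + 16 = 56.
Best is crate D, crate E, crate F, and crate B with total value 61.

61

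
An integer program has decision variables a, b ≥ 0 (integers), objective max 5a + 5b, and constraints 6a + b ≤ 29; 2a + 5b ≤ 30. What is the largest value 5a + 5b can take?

Relaxing integrality, the LP optimum is 42.32 at (a,b) = (4.11, 4.36), which is not an integer point.
(a,b)=(4,4): 6·4+1·4=28≤29, 2·4+5·4=28≤30, objective 40.
(a,b)=(3,4): 6·3+1·4=22≤29, 2·3+5·4=26≤30, objective 35.
No feasible integer point exceeds 40.

40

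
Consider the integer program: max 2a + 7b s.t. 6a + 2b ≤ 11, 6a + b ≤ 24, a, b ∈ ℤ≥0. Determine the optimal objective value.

35

The continuous relaxation peaks at (0, 5.5) with value 38.50; rounding to a feasible lattice point costs some objective.
(a,b)=(0,5): 6·0+2·5=10≤11, 6·0+1·5=5≤24, objective 35.
(a,b)=(0,4): 6·0+2·4=8≤11, 6·0+1·4=4≤24, objective 28.
Maximum is 35 at (a,b)=(0,5).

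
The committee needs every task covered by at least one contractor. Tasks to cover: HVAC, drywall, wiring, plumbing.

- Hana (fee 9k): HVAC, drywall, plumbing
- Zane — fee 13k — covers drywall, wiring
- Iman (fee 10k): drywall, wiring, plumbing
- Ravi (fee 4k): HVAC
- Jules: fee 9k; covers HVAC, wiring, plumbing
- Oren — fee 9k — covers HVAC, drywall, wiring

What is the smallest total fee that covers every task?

The greedy cost-per-new-task heuristic would pick Hana and Jules for 18, but a cheaper cover exists.
Choose Iman and Ravi: together they cover HVAC, drywall, wiring, plumbing — every task.
Total fee: 10 + 4 = 14.
No cover costs less than 14.

14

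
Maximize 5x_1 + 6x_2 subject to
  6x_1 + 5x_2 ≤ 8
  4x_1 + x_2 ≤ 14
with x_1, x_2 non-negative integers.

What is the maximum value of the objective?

The continuous relaxation peaks at (0, 1.6) with value 9.60; rounding to a feasible lattice point costs some objective.
(x_1,x_2)=(0,1): 6·0+5·1=5≤8, 4·0+1·1=1≤14, objective 6.
(x_1,x_2)=(1,0): 6·1+5·0=6≤8, 4·1+1·0=4≤14, objective 5.
(x_1,x_2)=(0,0): 6·0+5·0=0≤8, 4·0+1·0=0≤14, objective 0.
No feasible integer point exceeds 6.

6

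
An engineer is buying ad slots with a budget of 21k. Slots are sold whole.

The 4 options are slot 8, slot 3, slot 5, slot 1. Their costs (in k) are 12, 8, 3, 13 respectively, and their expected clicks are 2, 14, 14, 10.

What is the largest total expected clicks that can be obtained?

Take slot 3 and slot 5: cost 8 + 3 = 11 ≤ 21, expected clicks 14 + 14 = 28.
No other feasible combination does better.

28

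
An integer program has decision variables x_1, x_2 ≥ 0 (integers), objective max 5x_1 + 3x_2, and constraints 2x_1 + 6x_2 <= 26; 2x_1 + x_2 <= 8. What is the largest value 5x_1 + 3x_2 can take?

21

Relaxing integrality, the LP optimum is 21.80 at (x_1,x_2) = (2.2, 3.6), which is not an integer point.
(x_1,x_2)=(3,2): 2·3+6·2=18≤26, 2·3+1·2=8≤8, objective 21.
(x_1,x_2)=(2,3): 2·2+6·3=22≤26, 2·2+1·3=7≤8, objective 19.
(x_1,x_2)=(3,1): 2·3+6·1=12≤26, 2·3+1·1=7≤8, objective 18.
Maximum is 21 at (x_1,x_2)=(3,2).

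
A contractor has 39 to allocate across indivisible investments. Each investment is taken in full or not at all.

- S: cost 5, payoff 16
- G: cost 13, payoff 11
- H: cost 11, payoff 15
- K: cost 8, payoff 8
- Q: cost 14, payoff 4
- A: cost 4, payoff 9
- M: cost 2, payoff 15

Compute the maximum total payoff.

66

Allowing fractional choices, the relaxed optimum would be about 70.6, but investments are indivisible.
S + G + H + K + M: cost 5 + 13 + 11 + 8 + 2 = 39 ≤ 39, payoff 16 + 11 + 15 + 8 + 15 = 65.
S + H + K + A + M: cost 5 + 11 + 8 + 4 + 2 = 30 ≤ 39, payoff 16 + 15 + 8 + 9 + 15 = 63.
S + G + H + A + M: cost 5 + 13 + 11 + 4 + 2 = 35 ≤ 39, payoff 16 + 11 + 15 + 9 + 15 = 66.
Best is S, G, H, A, and M with total payoff 66.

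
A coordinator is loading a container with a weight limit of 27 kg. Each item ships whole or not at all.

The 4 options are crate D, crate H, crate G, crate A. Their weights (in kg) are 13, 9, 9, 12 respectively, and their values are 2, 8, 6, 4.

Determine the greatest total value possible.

14

Allowing fractional choices, the relaxed optimum would be about 17.0, but items are indivisible.
crate G + crate A: weight 9 + 12 = 21 ≤ 27, value 6 + 4 = 10.
crate H + crate A: weight 9 + 12 = 21 ≤ 27, value 8 + 4 = 12.
crate H + crate G: weight 9 + 9 = 18 ≤ 27, value 8 + 6 = 14.
Best is crate H and crate G with total value 14.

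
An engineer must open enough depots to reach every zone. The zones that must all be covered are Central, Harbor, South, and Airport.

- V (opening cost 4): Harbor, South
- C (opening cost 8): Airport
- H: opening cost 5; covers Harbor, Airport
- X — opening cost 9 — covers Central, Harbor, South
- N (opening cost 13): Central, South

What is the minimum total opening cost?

The greedy cost-per-new-zone heuristic would pick V, H, and X for 18, but a cheaper cover exists.
Choose H and X: together they cover Central, Harbor, South, Airport — every zone.
Total opening cost: 5 + 9 = 14.
No cover costs less than 14.

14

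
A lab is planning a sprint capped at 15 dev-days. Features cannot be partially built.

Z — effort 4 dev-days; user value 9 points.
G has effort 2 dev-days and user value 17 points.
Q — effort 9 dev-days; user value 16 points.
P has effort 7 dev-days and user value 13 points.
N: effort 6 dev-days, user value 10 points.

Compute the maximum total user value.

42

Allowing fractional choices, the relaxed optimum would be about 42.6, but features are indivisible.
Z + G + Q: effort 4 + 2 + 9 = 15 ≤ 15, user value 9 + 17 + 16 = 42.
G + P + N: effort 2 + 7 + 6 = 15 ≤ 15, user value 17 + 13 + 10 = 40.
Z + G + P: effort 4 + 2 + 7 = 13 ≤ 15, user value 9 + 17 + 13 = 39.
Best is Z, G, and Q with total user value 42.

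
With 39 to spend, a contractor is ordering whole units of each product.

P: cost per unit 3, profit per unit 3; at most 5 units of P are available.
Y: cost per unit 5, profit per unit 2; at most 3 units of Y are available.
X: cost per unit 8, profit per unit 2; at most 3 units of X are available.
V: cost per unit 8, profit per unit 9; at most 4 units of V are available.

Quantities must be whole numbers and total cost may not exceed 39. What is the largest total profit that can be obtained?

V has the best ratio (9/8); taking only V gives at most 4×9 = 36 (stopped by the cost limit).
Mixing does better — 2×P and 4×V: cost 38 ≤ 39, profit 2·3 + 4·9 = 42.

42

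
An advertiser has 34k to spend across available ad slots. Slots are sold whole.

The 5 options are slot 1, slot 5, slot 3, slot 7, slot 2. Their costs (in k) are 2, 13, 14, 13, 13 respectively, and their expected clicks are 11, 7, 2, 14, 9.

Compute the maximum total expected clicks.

slot 1 + slot 7 + slot 2: cost 2 + 13 + 13 = 28 ≤ 34, expected clicks 11 + 14 + 9 = 34.
slot 1 + slot 5 + slot 7: cost 2 + 13 + 13 = 28 ≤ 34, expected clicks 11 + 7 + 14 = 32.
Best is slot 1, slot 7, and slot 2 with total expected clicks 34.

34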